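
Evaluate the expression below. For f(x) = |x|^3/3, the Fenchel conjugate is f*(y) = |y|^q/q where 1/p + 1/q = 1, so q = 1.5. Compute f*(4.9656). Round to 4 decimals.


The conjugate exponent q satisfies 1/p + 1/q = 1.
p = 3, so q = 3/(3 - 1) = 1.5
|y|^q = 4.9656^1.5 = 11.0652
f*(4.9656) = 11.0652 / 1.5 = 7.3768


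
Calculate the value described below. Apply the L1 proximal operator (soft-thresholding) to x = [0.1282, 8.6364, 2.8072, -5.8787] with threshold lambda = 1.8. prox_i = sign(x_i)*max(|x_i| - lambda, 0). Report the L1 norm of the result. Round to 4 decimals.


Soft-thresholding with lambda = 1.8:
prox(0.1282) = sign(0.1282)*max(|0.1282| - 1.8, 0) = 0.0
prox(8.6364) = sign(8.6364)*max(|8.6364| - 1.8, 0) = 6.8364
prox(2.8072) = sign(2.8072)*max(|2.8072| - 1.8, 0) = 1.0072
prox(-5.8787) = sign(-5.8787)*max(|-5.8787| - 1.8, 0) = -4.0787
prox(x) = [0.0, 6.8364, 1.0072, -4.0787]
||prox(x)||_1 = 0.0 + 6.8364 + 1.0072 + 4.0787 = 11.9223


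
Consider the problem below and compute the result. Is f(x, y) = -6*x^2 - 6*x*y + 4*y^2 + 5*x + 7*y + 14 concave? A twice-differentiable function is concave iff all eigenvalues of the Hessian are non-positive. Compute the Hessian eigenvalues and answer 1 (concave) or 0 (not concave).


The Hessian of f(x,y) = -6*x^2 - 6*x*y + 4*y^2 + 5*x + 7*y + 14 is:
H = [[-12, -6], [-6, 8]]
Trace = -12 + 8 = -4
Determinant = -12*8 - (-6)^2 = -132
Discriminant = (-4)^2 - 4*-132 = 544.0
Eigenvalues: lambda_1 = -13.6619, lambda_2 = 9.6619
The function is not concave.

0


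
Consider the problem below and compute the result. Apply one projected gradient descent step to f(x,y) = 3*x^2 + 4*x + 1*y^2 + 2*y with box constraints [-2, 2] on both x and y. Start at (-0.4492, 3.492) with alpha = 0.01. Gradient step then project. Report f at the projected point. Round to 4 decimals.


Step 1: Compute gradient at (-0.4492, 3.492).
grad_x = 2*3*-0.4492 + 4 = 1.3048
grad_y = 2*1*3.492 + 2 = 8.984
Step 2: Gradient step.
x_raw = -0.4492 - 0.01*1.3048 = -0.4622
y_raw = 3.492 - 0.01*8.984 = 3.4022
Step 3: Project onto [-2, 2].
x_proj = clip(-0.4622) = -0.4622
y_proj = clip(3.4022) = 2.0
Step 4: Evaluate f.
f(-0.4622, 2.0) = 6.792


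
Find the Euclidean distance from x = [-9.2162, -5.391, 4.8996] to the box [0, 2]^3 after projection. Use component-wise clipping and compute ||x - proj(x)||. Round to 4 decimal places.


Project each component onto [0, 2].
clip(-9.2162) = 0.0, clip(-5.391) = 0.0, clip(4.8996) = 2.0
Projection = [0.0, 0.0, 2.0]
Squared diffs: [84.9383, 29.0629, 8.4077]
Distance = sqrt(122.4089) = 11.0639


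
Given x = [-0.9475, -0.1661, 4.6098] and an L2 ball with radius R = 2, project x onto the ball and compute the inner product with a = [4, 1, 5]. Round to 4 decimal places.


Step 1: Compute ||x|| (intermediates to 6 decimals).
||x|| = sqrt((-0.9475)^2 + (-0.1661)^2 + 4.6098^2) = 4.709098
Step 2: Project.
Since ||x|| > R, scale = R/||x|| = 2/4.709098 = 0.42471, proj(x) = scale * x
proj(x) = [-0.402413, -0.070544, 1.957828]
Step 3: Dot product.
a^T * proj(x) = 4*(-0.402413) + 1*(-0.070544) + 5*1.957828 = 8.1089


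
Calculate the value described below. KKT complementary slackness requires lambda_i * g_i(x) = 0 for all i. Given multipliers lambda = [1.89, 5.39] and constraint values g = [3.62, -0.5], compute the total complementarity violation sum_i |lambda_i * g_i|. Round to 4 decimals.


KKT complementary slackness check:
lambda_1 * g_1 = 1.89 * 3.62 = 6.8418
lambda_2 * g_2 = 5.39 * -0.5 = -2.695
Total violation = 6.8418 + 2.695 = 9.5368


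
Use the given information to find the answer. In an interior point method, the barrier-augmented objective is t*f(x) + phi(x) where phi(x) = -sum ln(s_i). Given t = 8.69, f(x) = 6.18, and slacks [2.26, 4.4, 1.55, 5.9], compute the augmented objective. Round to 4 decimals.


Step 1: Compute log-barrier.
ln values: [0.8154, 1.4816, 0.4383, 1.775]
phi = -(0.8154 + 1.4816 + 0.4383 + 1.775) = -4.5102
Step 2: Compute augmented objective.
t*f(x) = 8.69*6.18 = 53.7042
Total = 53.7042 - 4.5102 = 49.194


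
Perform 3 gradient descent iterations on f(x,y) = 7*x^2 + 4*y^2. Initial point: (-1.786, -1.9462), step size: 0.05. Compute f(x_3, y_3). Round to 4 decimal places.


Gradient descent on f(x,y) = 7*x^2 + 4*y^2.
Starting point: (-1.786, -1.9462), alpha = 0.05
Step 1: grad_x = 2*7*-1.786 = -25.004, grad_y = 2*4*-1.9462 = -15.5696
  x_1 = -1.786 - 0.05*-25.004 = -0.5358
  y_1 = -1.9462 - 0.05*-15.5696 = -1.1677
Step 2: grad_x = 2*7*-0.5358 = -7.5012, grad_y = 2*4*-1.1677 = -9.3418
  x_2 = -0.5358 - 0.05*-7.5012 = -0.1607
  y_2 = -1.1677 - 0.05*-9.3418 = -0.7006
Step 3: grad_x = 2*7*-0.1607 = -2.2504, grad_y = 2*4*-0.7006 = -5.6051
  x_3 = -0.1607 - 0.05*-2.2504 = -0.0482
  y_3 = -0.7006 - 0.05*-5.6051 = -0.4204
f(-0.0482, -0.4204) = 7*(-0.0482)^2 + 4*(-0.4204)^2 = 0.7232


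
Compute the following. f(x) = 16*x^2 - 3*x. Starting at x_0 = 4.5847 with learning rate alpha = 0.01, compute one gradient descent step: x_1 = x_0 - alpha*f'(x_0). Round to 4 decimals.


We compute the gradient at x_0 and apply the update.
f'(x) = 32*x - 3
f'(4.5847) = 32*4.5847 - 3 = 143.7104
x_1 = 4.5847 - 0.01*143.7104 = 3.1476


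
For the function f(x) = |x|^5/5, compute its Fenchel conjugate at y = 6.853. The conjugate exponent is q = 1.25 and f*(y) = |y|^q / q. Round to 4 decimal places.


The conjugate exponent q satisfies 1/p + 1/q = 1.
p = 5, so q = 5/(5 - 1) = 1.25
|y|^q = 6.853^1.25 = 11.0879
f*(6.853) = 11.0879 / 1.25 = 8.8704


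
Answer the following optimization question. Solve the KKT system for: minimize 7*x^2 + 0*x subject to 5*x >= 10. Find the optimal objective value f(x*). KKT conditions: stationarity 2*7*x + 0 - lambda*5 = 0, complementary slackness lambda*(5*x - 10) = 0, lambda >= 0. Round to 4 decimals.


Step 1: Try lambda = 0 (constraint inactive).
x_unc = 0/(2*7) = 0.0
Check: 5*0.0 = 0.0 < 10 -- violated!
Step 2: Constraint must be active: 5*x = 10
x* = 10/5 = 2.0
lambda = (2*7*2.0 + 0)/5 = 5.6
Step 3: Compute optimal value.
f(x*) = 7*2.0^2 + 0*2.0 = 28.0


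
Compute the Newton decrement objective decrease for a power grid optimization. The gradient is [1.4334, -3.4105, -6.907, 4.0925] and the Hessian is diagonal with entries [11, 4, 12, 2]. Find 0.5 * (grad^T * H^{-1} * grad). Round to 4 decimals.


Step 1: H is diagonal, so H^(-1) * g = [0.1303, -0.8526, -0.5756, 2.0463].
Step 2: g^T H^(-1) g = sum_i g_i^2 / H_ii
  = (1.4334)^2/11 + (-3.4105)^2/4 + (-6.907)^2/12 + (4.0925)^2/2
  = 0.1868 + 2.9079 + 3.9756 + 8.3743 = 15.4445
Step 3: Objective decrease = 0.5 * g^T H^(-1) g = 7.7222


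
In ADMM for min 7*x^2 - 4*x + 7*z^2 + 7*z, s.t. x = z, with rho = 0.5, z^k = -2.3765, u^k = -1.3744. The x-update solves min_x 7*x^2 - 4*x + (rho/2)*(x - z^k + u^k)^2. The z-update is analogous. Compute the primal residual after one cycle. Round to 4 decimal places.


ADMM iteration with rho = 0.5, z^k = -2.3765, u^k = -1.3744
Step 1: x-update.
Minimize 7*x^2 - 4*x + (0.5/2)*(x + 2.3765 - 1.3744)^2
FOC: (2*7 + 0.5)*x = 4 + 0.5*(-2.3765 + 1.3744)
x^{k+1} = 0.2413
Step 2: z-update.
Minimize 7*z^2 + 7*z + (0.5/2)*(0.2413 - z - 1.3744)^2
FOC: (2*7 + 0.5)*z = -7 + 0.5*(0.2413 - 1.3744)
z^{k+1} = -0.5218
Step 3: u-update.
u^{k+1} = -1.3744 + 0.2413 + 0.5218 = -0.6113
Step 4: Primal residual = |0.2413 + 0.5218| = 0.7631


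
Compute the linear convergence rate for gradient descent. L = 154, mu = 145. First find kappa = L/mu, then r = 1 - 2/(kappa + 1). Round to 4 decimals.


Step 1: Compute the condition number.
kappa = L/mu = 154/145 = 1.0621
Step 2: Compute the convergence rate.
r = 1 - 2/(kappa + 1) = 1 - 2*mu/(L + mu) = (L - mu)/(L + mu) = 9/299 = 0.0301


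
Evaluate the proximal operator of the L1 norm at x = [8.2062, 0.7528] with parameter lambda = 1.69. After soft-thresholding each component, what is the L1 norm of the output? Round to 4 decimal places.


Soft-thresholding with lambda = 1.69:
prox(8.2062) = sign(8.2062)*max(|8.2062| - 1.69, 0) = 6.5162
prox(0.7528) = sign(0.7528)*max(|0.7528| - 1.69, 0) = 0.0
prox(x) = [6.5162, 0.0]
||prox(x)||_1 = 6.5162 + 0.0 = 6.5162


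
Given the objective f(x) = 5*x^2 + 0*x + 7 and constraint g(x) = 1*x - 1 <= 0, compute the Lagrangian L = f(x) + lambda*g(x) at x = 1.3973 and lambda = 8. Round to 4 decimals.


Step 1: Evaluate f(x).
f(1.3973) = 5*1.3973^2 + 0*1.3973 + 7 = 16.7622
Step 2: Evaluate g(x).
g(1.3973) = 1*1.3973 - 1 = 0.3973
Step 3: Compute Lagrangian.
L = 16.7622 + 8*0.3973 = 19.9406


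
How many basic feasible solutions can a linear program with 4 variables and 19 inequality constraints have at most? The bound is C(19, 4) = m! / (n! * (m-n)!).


Each vertex corresponds to some choice of n active constraints out of m, so the number of vertices is at most C(m, n) = m! / (n!(m-n)!).
m = 19, n = 4
Numerator: 19 * 18 * 17 * 16
Denominator: 4! = 24
C(19, 4) = 3876


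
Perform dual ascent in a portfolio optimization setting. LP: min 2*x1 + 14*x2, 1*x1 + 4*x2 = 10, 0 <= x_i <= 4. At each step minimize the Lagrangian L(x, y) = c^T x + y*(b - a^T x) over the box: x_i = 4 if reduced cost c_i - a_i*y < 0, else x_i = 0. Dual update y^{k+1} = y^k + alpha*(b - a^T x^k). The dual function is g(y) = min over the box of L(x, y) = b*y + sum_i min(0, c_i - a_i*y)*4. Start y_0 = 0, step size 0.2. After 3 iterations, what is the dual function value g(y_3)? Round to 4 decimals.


Dual ascent for LP: min 2*x1 + 14*x2, 1*x1 + 4*x2 = 10, 0 <= x_i <= 4
Step 1: y^k = 0.0, reduced costs: (2.0, 14.0)
  x^k = (0.0, 0.0), subgradient = b - a^T x = 10.0
  y^{k+1} = 0.0 + 0.2*10.0 = 2.0
Step 2: y^k = 2.0, reduced costs: (0.0, 6.0)
  x^k = (0.0, 0.0), subgradient = b - a^T x = 10.0
  y^{k+1} = 2.0 + 0.2*10.0 = 4.0
Step 3: y^k = 4.0, reduced costs: (-2.0, -2.0)
  x^k = (4.0, 4.0), subgradient = b - a^T x = -10.0
  y^{k+1} = 4.0 + 0.2*-10.0 = 2.0
Dual objective at y_3 = 2.0: reduced costs (0.0, 6.0), box minimizer x = (0.0, 0.0)
g(y_3) = b*y + (c1 - a1*y)*x1 + (c2 - a2*y)*x2 = 10*2.0 + 0.0*0.0 + 6.0*0.0 = 20.0 + 0.0 + 0.0 = 20.0


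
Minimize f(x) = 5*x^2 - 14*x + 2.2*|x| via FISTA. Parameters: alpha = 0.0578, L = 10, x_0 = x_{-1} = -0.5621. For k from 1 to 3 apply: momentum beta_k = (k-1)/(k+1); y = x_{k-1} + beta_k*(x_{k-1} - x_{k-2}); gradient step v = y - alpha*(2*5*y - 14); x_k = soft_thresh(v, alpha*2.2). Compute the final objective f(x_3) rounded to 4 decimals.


FISTA on f(x) = 5*x^2 - 14*x + 2.2*|x|
L = 10, alpha = 0.0578
Iteration 1: beta = 0.0, y = -0.5621 + 0.0*(-0.5621 + 0.5621) = -0.5621
  grad(y) = -19.621, v = y - alpha*grad = 0.572
  prox(v) = soft_thresh(0.572, 0.1272) = 0.4448
Iteration 2: beta = 0.3333, y = 0.4448 + 0.3333*(0.4448 + 0.5621) = 0.7805
  grad(y) = -6.1952, v = y - alpha*grad = 1.1386
  prox(v) = soft_thresh(1.1386, 0.1272) = 1.0114
Iteration 3: beta = 0.5, y = 1.0114 + 0.5*(1.0114 - 0.4448) = 1.2947
  grad(y) = -1.0531, v = y - alpha*grad = 1.3556
  prox(v) = soft_thresh(1.3556, 0.1272) = 1.2284
f(x_3) = 5*1.2284^2 - 14*1.2284 + 2.2*|1.2284| = -6.9503


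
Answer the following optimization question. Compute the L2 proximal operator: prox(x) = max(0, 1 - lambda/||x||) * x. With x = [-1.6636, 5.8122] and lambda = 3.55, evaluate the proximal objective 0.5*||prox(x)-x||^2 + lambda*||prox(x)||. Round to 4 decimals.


Step 1: Compute ||x||.
||x|| = 6.0456
Step 2: Compute scaling factor.
scale = max(0, 1 - 3.55/6.0456) = 0.4128
Step 3: prox(x) = [-0.6867, 2.3993]
||prox(x)|| = 2.4956
Step 4: Proximal objective.
0.5*||prox-x||^2 = 6.3013
lambda*||prox|| = 8.8594
Total = 15.1606


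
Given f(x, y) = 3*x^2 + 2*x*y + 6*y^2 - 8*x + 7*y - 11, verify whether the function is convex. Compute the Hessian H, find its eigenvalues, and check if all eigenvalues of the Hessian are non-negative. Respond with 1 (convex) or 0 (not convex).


The Hessian of f(x,y) = 3*x^2 + 2*x*y + 6*y^2 - 8*x + 7*y - 11 is:
H = [[6, 2], [2, 12]]
Trace = 6 + 12 = 18
Determinant = 6*12 - (2)^2 = 68
Discriminant = (18)^2 - 4*68 = 52.0
Eigenvalues: lambda_1 = 5.3944, lambda_2 = 12.6056
The function is convex.

1


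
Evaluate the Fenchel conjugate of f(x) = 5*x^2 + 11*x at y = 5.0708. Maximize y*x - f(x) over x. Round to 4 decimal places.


f*(y) = sup_x {y*x - a*x^2 - b*x} = sup_x {(y-b)*x - a*x^2}
FOC: (y - b) - 2a*x = 0 => x* = (y - b)/(2a)
x* = (5.0708 - 11)/(2*5) = -0.5929
f*(5.0708) = (y-b)^2/(4a) = (5.0708 - 11)^2/(4*5)
= 35.1554/20 = 1.7578


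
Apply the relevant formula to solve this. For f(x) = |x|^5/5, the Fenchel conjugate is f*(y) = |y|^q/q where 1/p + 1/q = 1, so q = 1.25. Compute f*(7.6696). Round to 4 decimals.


The conjugate exponent q satisfies 1/p + 1/q = 1.
p = 5, so q = 5/(5 - 1) = 1.25
|y|^q = 7.6696^1.25 = 12.7634
f*(7.6696) = 12.7634 / 1.25 = 10.2107


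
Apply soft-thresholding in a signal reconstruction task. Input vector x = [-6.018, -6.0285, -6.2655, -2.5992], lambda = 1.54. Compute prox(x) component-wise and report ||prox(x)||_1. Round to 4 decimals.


Soft-thresholding with lambda = 1.54:
prox(-6.018) = sign(-6.018)*max(|-6.018| - 1.54, 0) = -4.478
prox(-6.0285) = sign(-6.0285)*max(|-6.0285| - 1.54, 0) = -4.4885
prox(-6.2655) = sign(-6.2655)*max(|-6.2655| - 1.54, 0) = -4.7255
prox(-2.5992) = sign(-2.5992)*max(|-2.5992| - 1.54, 0) = -1.0592
prox(x) = [-4.478, -4.4885, -4.7255, -1.0592]
||prox(x)||_1 = 4.478 + 4.4885 + 4.7255 + 1.0592 = 14.7512


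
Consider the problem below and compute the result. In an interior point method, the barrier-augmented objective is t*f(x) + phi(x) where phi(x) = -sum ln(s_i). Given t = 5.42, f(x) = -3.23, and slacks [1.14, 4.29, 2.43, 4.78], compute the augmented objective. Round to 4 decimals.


Step 1: Compute log-barrier.
ln values: [0.131, 1.4563, 0.8879, 1.5644]
phi = -(0.131 + 1.4563 + 0.8879 + 1.5644) = -4.0396
Step 2: Compute augmented objective.
t*f(x) = 5.42*-3.23 = -17.5066
Total = -17.5066 - 4.0396 = -21.5462


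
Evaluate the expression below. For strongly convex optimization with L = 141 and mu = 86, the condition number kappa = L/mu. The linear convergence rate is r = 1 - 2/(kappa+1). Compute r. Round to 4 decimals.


Step 1: Compute the condition number.
kappa = L/mu = 141/86 = 1.6395
Step 2: Compute the convergence rate.
r = 1 - 2/(kappa + 1) = 1 - 2*mu/(L + mu) = (L - mu)/(L + mu) = 55/227 = 0.2423


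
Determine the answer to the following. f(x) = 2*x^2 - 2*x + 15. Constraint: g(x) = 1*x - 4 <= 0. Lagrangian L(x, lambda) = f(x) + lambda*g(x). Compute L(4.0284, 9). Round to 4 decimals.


Step 1: Evaluate f(x).
f(4.0284) = 2*4.0284^2 - 2*4.0284 + 15 = 39.3992
Step 2: Evaluate g(x).
g(4.0284) = 1*4.0284 - 4 = 0.0284
Step 3: Compute Lagrangian.
L = 39.3992 + 9*0.0284 = 39.6548


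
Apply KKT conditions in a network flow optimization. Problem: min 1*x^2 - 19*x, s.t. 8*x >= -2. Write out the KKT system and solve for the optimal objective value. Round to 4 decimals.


Step 1: Try lambda = 0 (constraint inactive).
Stationarity: 2*1*x - 19 = 0
x* = 19/(2*1) = 9.5
Check constraint: 8*9.5 = 76.0 >= -2 -- satisfied.
Step 2: Compute optimal value.
f(x*) = 1*9.5^2 - 19*9.5 = -90.25


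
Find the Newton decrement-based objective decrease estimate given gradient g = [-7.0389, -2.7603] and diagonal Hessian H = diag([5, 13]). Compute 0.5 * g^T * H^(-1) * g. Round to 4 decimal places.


Step 1: H is diagonal, so H^(-1) * g = [-1.4078, -0.2123].
Step 2: g^T H^(-1) g = sum_i g_i^2 / H_ii
  = (-7.0389)^2/5 + (-2.7603)^2/13
  = 9.9092 + 0.5861 = 10.4953
Step 3: Objective decrease = 0.5 * g^T H^(-1) g = 5.2477


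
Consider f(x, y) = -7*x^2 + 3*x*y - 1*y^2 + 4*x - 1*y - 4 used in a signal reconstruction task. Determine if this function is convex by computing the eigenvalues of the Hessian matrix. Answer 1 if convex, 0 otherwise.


The Hessian of f(x,y) = -7*x^2 + 3*x*y - 1*y^2 + 4*x - 1*y - 4 is:
H = [[-14, 3], [3, -2]]
Trace = -14 - 2 = -16
Determinant = -14*-2 - (3)^2 = 19
Discriminant = (-16)^2 - 4*19 = 180.0
Eigenvalues: lambda_1 = -14.7082, lambda_2 = -1.2918
The function is not convex.

0


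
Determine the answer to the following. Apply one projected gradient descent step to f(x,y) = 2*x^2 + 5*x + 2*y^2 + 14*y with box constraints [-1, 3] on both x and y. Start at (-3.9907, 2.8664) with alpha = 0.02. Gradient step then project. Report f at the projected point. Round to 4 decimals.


Step 1: Compute gradient at (-3.9907, 2.8664).
grad_x = 2*2*-3.9907 + 5 = -10.9628
grad_y = 2*2*2.8664 + 14 = 25.4656
Step 2: Gradient step.
x_raw = -3.9907 - 0.02*-10.9628 = -3.7714
y_raw = 2.8664 - 0.02*25.4656 = 2.3571
Step 3: Project onto [-1, 3].
x_proj = clip(-3.7714) = -1.0
y_proj = clip(2.3571) = 2.3571
Step 4: Evaluate f.
f(-1.0, 2.3571) = 41.111


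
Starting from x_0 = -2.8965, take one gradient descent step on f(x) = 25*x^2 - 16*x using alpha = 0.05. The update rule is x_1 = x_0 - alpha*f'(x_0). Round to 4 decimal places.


We compute the gradient at x_0 and apply the update.
f'(x) = 50*x - 16
f'(-2.8965) = 50*-2.8965 - 16 = -160.825
x_1 = -2.8965 - 0.05*-160.825 = 5.1448


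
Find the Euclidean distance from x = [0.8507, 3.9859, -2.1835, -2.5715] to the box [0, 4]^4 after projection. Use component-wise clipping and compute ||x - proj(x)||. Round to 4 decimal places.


Project each component onto [0, 4].
clip(0.8507) = 0.8507, clip(3.9859) = 3.9859, clip(-2.1835) = 0.0, clip(-2.5715) = 0.0
Projection = [0.8507, 3.9859, 0.0, 0.0]
Squared diffs: [0.0, 0.0, 4.7677, 6.6126]
Distance = sqrt(11.3803) = 3.3735


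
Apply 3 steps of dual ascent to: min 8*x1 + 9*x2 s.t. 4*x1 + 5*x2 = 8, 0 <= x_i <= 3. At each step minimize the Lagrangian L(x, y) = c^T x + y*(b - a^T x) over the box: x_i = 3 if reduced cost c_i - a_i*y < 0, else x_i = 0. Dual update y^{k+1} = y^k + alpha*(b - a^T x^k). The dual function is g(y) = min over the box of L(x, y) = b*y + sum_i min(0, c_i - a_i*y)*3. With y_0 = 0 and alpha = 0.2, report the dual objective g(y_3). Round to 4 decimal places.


Dual ascent for LP: min 8*x1 + 9*x2, 4*x1 + 5*x2 = 8, 0 <= x_i <= 3
Step 1: y^k = 0.0, reduced costs: (8.0, 9.0)
  x^k = (0.0, 0.0), subgradient = b - a^T x = 8.0
  y^{k+1} = 0.0 + 0.2*8.0 = 1.6
Step 2: y^k = 1.6, reduced costs: (1.6, 1.0)
  x^k = (0.0, 0.0), subgradient = b - a^T x = 8.0
  y^{k+1} = 1.6 + 0.2*8.0 = 3.2
Step 3: y^k = 3.2, reduced costs: (-4.8, -7.0)
  x^k = (3.0, 3.0), subgradient = b - a^T x = -19.0
  y^{k+1} = 3.2 + 0.2*-19.0 = -0.6
Dual objective at y_3 = -0.6: reduced costs (10.4, 12.0), box minimizer x = (0.0, 0.0)
g(y_3) = b*y + (c1 - a1*y)*x1 + (c2 - a2*y)*x2 = 8*(-0.6) + 10.4*0.0 + 12.0*0.0 = -4.8 + 0.0 + 0.0 = -4.8


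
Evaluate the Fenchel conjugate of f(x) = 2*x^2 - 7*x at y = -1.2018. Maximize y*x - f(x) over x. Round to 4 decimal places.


f*(y) = sup_x {y*x - a*x^2 - b*x} = sup_x {(y-b)*x - a*x^2}
FOC: (y - b) - 2a*x = 0 => x* = (y - b)/(2a)
x* = (-1.2018 + 7)/(2*2) = 1.4496
f*(-1.2018) = (y-b)^2/(4a) = (-1.2018 + 7)^2/(4*2)
= 33.6191/8 = 4.2024


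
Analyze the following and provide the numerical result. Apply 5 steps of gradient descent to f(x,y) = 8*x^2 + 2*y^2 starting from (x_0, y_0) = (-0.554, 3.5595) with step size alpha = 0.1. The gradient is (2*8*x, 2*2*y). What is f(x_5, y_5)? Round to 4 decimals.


Gradient descent on f(x,y) = 8*x^2 + 2*y^2.
Starting point: (-0.554, 3.5595), alpha = 0.1
Step 1: grad_x = 2*8*-0.554 = -8.864, grad_y = 2*2*3.5595 = 14.238
  x_1 = -0.554 - 0.1*-8.864 = 0.3324
  y_1 = 3.5595 - 0.1*14.238 = 2.1357
Step 2: grad_x = 2*8*0.3324 = 5.3184, grad_y = 2*2*2.1357 = 8.5428
  x_2 = 0.3324 - 0.1*5.3184 = -0.1994
  y_2 = 2.1357 - 0.1*8.5428 = 1.2814
Step 3: grad_x = 2*8*-0.1994 = -3.191, grad_y = 2*2*1.2814 = 5.1257
  x_3 = -0.1994 - 0.1*-3.191 = 0.1197
  y_3 = 1.2814 - 0.1*5.1257 = 0.7689
Step 4: grad_x = 2*8*0.1197 = 1.9146, grad_y = 2*2*0.7689 = 3.0754
  x_4 = 0.1197 - 0.1*1.9146 = -0.0718
  y_4 = 0.7689 - 0.1*3.0754 = 0.4613
Step 5: grad_x = 2*8*-0.0718 = -1.1488, grad_y = 2*2*0.4613 = 1.8452
  x_5 = -0.0718 - 0.1*-1.1488 = 0.0431
  y_5 = 0.4613 - 0.1*1.8452 = 0.2768
f(0.0431, 0.2768) = 8*0.0431^2 + 2*0.2768^2 = 0.1681


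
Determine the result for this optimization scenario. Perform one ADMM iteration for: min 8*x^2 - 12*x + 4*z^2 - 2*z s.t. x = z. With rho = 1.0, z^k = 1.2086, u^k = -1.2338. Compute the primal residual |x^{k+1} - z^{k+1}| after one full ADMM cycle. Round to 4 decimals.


ADMM iteration with rho = 1.0, z^k = 1.2086, u^k = -1.2338
Step 1: x-update.
Minimize 8*x^2 - 12*x + (1.0/2)*(x - 1.2086 - 1.2338)^2
FOC: (2*8 + 1.0)*x = 12 + 1.0*(1.2086 + 1.2338)
x^{k+1} = 0.8496
Step 2: z-update.
Minimize 4*z^2 - 2*z + (1.0/2)*(0.8496 - z - 1.2338)^2
FOC: (2*4 + 1.0)*z = 2 + 1.0*(0.8496 - 1.2338)
z^{k+1} = 0.1795
Step 3: u-update.
u^{k+1} = -1.2338 + 0.8496 - 0.1795 = -0.5638
Step 4: Primal residual = |0.8496 - 0.1795| = 0.67


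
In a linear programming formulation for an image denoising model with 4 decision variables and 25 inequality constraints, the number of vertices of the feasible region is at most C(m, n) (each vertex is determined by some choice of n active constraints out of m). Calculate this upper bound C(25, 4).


Each vertex corresponds to some choice of n active constraints out of m, so the number of vertices is at most C(m, n) = m! / (n!(m-n)!).
m = 25, n = 4
Numerator: 25 * 24 * 23 * 22
Denominator: 4! = 24
C(25, 4) = 12650


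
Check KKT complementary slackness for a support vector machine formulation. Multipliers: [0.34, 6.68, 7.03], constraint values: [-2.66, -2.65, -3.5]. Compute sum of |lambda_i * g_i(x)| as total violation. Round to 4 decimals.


KKT complementary slackness check:
lambda_1 * g_1 = 0.34 * -2.66 = -0.9044
lambda_2 * g_2 = 6.68 * -2.65 = -17.702
lambda_3 * g_3 = 7.03 * -3.5 = -24.605
Total violation = 0.9044 + 17.702 + 24.605 = 43.2114


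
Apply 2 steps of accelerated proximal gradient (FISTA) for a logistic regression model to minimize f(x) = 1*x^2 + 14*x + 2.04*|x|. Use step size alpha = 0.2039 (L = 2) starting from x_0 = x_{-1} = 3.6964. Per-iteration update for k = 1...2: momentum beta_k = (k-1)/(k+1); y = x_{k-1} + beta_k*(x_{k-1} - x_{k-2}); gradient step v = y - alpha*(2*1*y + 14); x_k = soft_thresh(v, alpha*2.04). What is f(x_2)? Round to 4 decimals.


FISTA on f(x) = 1*x^2 + 14*x + 2.04*|x|
L = 2, alpha = 0.2039
Iteration 1: beta = 0.0, y = 3.6964 + 0.0*(3.6964 - 3.6964) = 3.6964
  grad(y) = 21.3928, v = y - alpha*grad = -0.6656
  prox(v) = soft_thresh(-0.6656, 0.416) = -0.2496
Iteration 2: beta = 0.3333, y = -0.2496 + 0.3333*(-0.2496 - 3.6964) = -1.565
  grad(y) = 10.87, v = y - alpha*grad = -3.7814
  prox(v) = soft_thresh(-3.7814, 0.416) = -3.3654
f(x_2) = 1*(-3.3654)^2 + 14*(-3.3654) + 2.04*|-3.3654| = -28.9244


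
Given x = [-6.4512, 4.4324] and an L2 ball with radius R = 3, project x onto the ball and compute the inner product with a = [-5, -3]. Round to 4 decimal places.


Step 1: Compute ||x|| (intermediates to 6 decimals).
||x|| = sqrt((-6.4512)^2 + 4.4324^2) = 7.827142
Step 2: Project.
Since ||x|| > R, scale = R/||x|| = 3/7.827142 = 0.383282, proj(x) = scale * x
proj(x) = [-2.472629, 1.698859]
Step 3: Dot product.
a^T * proj(x) = -5*(-2.472629) - 3*1.698859 = 7.2666


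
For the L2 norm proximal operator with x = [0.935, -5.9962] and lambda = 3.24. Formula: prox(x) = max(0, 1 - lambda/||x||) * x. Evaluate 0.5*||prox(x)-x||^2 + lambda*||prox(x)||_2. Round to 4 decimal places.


Step 1: Compute ||x||.
||x|| = 6.0687
Step 2: Compute scaling factor.
scale = max(0, 1 - 3.24/6.0687) = 0.4661
Step 3: prox(x) = [0.4358, -2.7949]
||prox(x)|| = 2.8287
Step 4: Proximal objective.
0.5*||prox-x||^2 = 5.2488
lambda*||prox|| = 9.165
Total = 14.4137


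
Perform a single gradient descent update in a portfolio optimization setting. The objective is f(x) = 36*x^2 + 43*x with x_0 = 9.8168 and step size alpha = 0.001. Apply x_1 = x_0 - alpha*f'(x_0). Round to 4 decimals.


We compute the gradient at x_0 and apply the update.
f'(x) = 72*x + 43
f'(9.8168) = 72*9.8168 + 43 = 749.8096
x_1 = 9.8168 - 0.001*749.8096 = 9.067


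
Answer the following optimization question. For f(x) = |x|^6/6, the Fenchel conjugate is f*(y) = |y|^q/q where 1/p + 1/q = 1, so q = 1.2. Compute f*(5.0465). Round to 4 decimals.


The conjugate exponent q satisfies 1/p + 1/q = 1.
p = 6, so q = 6/(6 - 1) = 1.2
|y|^q = 5.0465^1.2 = 6.9757
f*(5.0465) = 6.9757 / 1.2 = 5.8131


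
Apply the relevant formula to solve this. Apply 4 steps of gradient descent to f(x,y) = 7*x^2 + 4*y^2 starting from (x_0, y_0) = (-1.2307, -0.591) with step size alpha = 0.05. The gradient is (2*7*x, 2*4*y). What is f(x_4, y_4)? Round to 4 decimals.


Gradient descent on f(x,y) = 7*x^2 + 4*y^2.
Starting point: (-1.2307, -0.591), alpha = 0.05
Step 1: grad_x = 2*7*-1.2307 = -17.2298, grad_y = 2*4*-0.591 = -4.728
  x_1 = -1.2307 - 0.05*-17.2298 = -0.3692
  y_1 = -0.591 - 0.05*-4.728 = -0.3546
Step 2: grad_x = 2*7*-0.3692 = -5.1689, grad_y = 2*4*-0.3546 = -2.8368
  x_2 = -0.3692 - 0.05*-5.1689 = -0.1108
  y_2 = -0.3546 - 0.05*-2.8368 = -0.2128
Step 3: grad_x = 2*7*-0.1108 = -1.5507, grad_y = 2*4*-0.2128 = -1.7021
  x_3 = -0.1108 - 0.05*-1.5507 = -0.0332
  y_3 = -0.2128 - 0.05*-1.7021 = -0.1277
Step 4: grad_x = 2*7*-0.0332 = -0.4652, grad_y = 2*4*-0.1277 = -1.0212
  x_4 = -0.0332 - 0.05*-0.4652 = -0.01
  y_4 = -0.1277 - 0.05*-1.0212 = -0.0766
f(-0.01, -0.0766) = 7*(-0.01)^2 + 4*(-0.0766)^2 = 0.0242


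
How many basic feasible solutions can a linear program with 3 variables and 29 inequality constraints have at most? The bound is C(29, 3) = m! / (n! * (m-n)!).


Each vertex corresponds to some choice of n active constraints out of m, so the number of vertices is at most C(m, n) = m! / (n!(m-n)!).
m = 29, n = 3
Numerator: 29 * 28 * 27
Denominator: 3! = 6
C(29, 3) = 3654


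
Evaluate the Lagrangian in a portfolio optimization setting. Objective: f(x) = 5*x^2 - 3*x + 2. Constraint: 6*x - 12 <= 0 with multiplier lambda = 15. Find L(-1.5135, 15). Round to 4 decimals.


Step 1: Evaluate f(x).
f(-1.5135) = 5*(-1.5135)^2 - 3*(-1.5135) + 2 = 17.9939
Step 2: Evaluate g(x).
g(-1.5135) = 6*-1.5135 - 12 = -21.081
Step 3: Compute Lagrangian.
L = 17.9939 + 15*-21.081 = -298.2211


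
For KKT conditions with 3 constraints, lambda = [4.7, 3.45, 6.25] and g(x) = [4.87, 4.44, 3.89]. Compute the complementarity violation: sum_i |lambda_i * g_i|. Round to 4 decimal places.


KKT complementary slackness check:
lambda_1 * g_1 = 4.7 * 4.87 = 22.889
lambda_2 * g_2 = 3.45 * 4.44 = 15.318
lambda_3 * g_3 = 6.25 * 3.89 = 24.3125
Total violation = 22.889 + 15.318 + 24.3125 = 62.5195


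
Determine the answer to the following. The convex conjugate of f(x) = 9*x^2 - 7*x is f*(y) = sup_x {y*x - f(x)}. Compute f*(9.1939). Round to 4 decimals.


f*(y) = sup_x {y*x - a*x^2 - b*x} = sup_x {(y-b)*x - a*x^2}
FOC: (y - b) - 2a*x = 0 => x* = (y - b)/(2a)
x* = (9.1939 + 7)/(2*9) = 0.8997
f*(9.1939) = (y-b)^2/(4a) = (9.1939 + 7)^2/(4*9)
= 262.2424/36 = 7.2845


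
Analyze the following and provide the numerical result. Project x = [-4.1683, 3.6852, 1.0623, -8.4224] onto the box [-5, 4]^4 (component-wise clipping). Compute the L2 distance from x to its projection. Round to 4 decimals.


Project each component onto [-5, 4].
clip(-4.1683) = -4.1683, clip(3.6852) = 3.6852, clip(1.0623) = 1.0623, clip(-8.4224) = -5.0
Projection = [-4.1683, 3.6852, 1.0623, -5.0]
Squared diffs: [0.0, 0.0, 0.0, 11.7128]
Distance = sqrt(11.7128) = 3.4224


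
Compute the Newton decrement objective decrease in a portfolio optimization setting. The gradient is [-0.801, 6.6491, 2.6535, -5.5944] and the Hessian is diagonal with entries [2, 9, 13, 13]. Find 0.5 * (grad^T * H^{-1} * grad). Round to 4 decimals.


Step 1: H is diagonal, so H^(-1) * g = [-0.4005, 0.7388, 0.2041, -0.4303].
Step 2: g^T H^(-1) g = sum_i g_i^2 / H_ii
  = (-0.801)^2/2 + (6.6491)^2/9 + (2.6535)^2/13 + (-5.5944)^2/13
  = 0.3208 + 4.9123 + 0.5416 + 2.4075 = 8.1822
Step 3: Objective decrease = 0.5 * g^T H^(-1) g = 4.0911


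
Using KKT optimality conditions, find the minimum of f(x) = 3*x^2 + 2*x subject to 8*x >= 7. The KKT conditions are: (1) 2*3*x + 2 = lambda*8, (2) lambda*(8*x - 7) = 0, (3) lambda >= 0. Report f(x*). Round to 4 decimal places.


Step 1: Try lambda = 0 (constraint inactive).
x_unc = -2/(2*3) = -0.3333
Check: 8*-0.3333 = -2.6664 < 7 -- violated!
Step 2: Constraint must be active: 8*x = 7
x* = 7/8 = 0.875
lambda = (2*3*0.875 + 2)/8 = 0.9063
Step 3: Compute optimal value.
f(x*) = 3*0.875^2 + 2*0.875 = 4.0469


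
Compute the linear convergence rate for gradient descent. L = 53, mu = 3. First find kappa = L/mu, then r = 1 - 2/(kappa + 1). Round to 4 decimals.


Step 1: Compute the condition number.
kappa = L/mu = 53/3 = 17.6667
Step 2: Compute the convergence rate.
r = 1 - 2/(kappa + 1) = 1 - 2*mu/(L + mu) = (L - mu)/(L + mu) = 50/56 = 0.8929


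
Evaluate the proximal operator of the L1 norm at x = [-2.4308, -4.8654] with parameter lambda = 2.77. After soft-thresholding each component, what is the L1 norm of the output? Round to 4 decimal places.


Soft-thresholding with lambda = 2.77:
prox(-2.4308) = sign(-2.4308)*max(|-2.4308| - 2.77, 0) = 0.0
prox(-4.8654) = sign(-4.8654)*max(|-4.8654| - 2.77, 0) = -2.0954
prox(x) = [0.0, -2.0954]
||prox(x)||_1 = 0.0 + 2.0954 = 2.0954


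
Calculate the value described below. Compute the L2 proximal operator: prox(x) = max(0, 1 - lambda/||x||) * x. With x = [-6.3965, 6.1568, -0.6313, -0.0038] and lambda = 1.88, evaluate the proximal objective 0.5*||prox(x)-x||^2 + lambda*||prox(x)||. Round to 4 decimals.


Step 1: Compute ||x||.
||x|| = 8.9006
Step 2: Compute scaling factor.
scale = max(0, 1 - 1.88/8.9006) = 0.7888
Step 3: prox(x) = [-5.0454, 4.8563, -0.498, -0.003]
||prox(x)|| = 7.0206
Step 4: Proximal objective.
0.5*||prox-x||^2 = 1.7672
lambda*||prox|| = 13.1987
Total = 14.9659


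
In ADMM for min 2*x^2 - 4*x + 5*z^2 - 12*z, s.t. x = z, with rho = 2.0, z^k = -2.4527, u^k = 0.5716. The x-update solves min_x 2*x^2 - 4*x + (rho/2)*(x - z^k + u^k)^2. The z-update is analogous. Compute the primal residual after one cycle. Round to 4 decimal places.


ADMM iteration with rho = 2.0, z^k = -2.4527, u^k = 0.5716
Step 1: x-update.
Minimize 2*x^2 - 4*x + (2.0/2)*(x + 2.4527 + 0.5716)^2
FOC: (2*2 + 2.0)*x = 4 + 2.0*(-2.4527 - 0.5716)
x^{k+1} = -0.3414
Step 2: z-update.
Minimize 5*z^2 - 12*z + (2.0/2)*(-0.3414 - z + 0.5716)^2
FOC: (2*5 + 2.0)*z = 12 + 2.0*(-0.3414 + 0.5716)
z^{k+1} = 1.0384
Step 3: u-update.
u^{k+1} = 0.5716 - 0.3414 - 1.0384 = -0.8082
Step 4: Primal residual = |-0.3414 - 1.0384| = 1.3798


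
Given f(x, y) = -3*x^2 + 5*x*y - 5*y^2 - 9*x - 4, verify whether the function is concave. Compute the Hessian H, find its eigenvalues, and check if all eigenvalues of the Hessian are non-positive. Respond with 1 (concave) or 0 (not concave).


The Hessian of f(x,y) = -3*x^2 + 5*x*y - 5*y^2 - 9*x - 4 is:
H = [[-6, 5], [5, -10]]
Trace = -6 - 10 = -16
Determinant = -6*-10 - (5)^2 = 35
Discriminant = (-16)^2 - 4*35 = 116.0
Eigenvalues: lambda_1 = -13.3852, lambda_2 = -2.6148
The function is concave.

1


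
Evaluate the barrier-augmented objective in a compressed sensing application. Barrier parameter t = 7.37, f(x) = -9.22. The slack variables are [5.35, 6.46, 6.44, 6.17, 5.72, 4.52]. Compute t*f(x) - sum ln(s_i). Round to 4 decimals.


Step 1: Compute log-barrier.
ln values: [1.6771, 1.8656, 1.8625, 1.8197, 1.744, 1.5085]
phi = -(1.6771 + 1.8656 + 1.8625 + 1.8197 + 1.744 + 1.5085) = -10.4774
Step 2: Compute augmented objective.
t*f(x) = 7.37*-9.22 = -67.9514
Total = -67.9514 - 10.4774 = -78.4288


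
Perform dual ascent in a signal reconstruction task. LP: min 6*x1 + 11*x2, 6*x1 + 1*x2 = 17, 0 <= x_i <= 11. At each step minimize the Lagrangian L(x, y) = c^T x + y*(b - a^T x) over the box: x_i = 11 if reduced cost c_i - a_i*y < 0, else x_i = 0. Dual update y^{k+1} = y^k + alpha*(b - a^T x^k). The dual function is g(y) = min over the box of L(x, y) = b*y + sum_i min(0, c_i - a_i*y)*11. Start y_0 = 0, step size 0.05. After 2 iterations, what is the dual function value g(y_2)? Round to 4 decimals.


Dual ascent for LP: min 6*x1 + 11*x2, 6*x1 + 1*x2 = 17, 0 <= x_i <= 11
Step 1: y^k = 0.0, reduced costs: (6.0, 11.0)
  x^k = (0.0, 0.0), subgradient = b - a^T x = 17.0
  y^{k+1} = 0.0 + 0.05*17.0 = 0.85
Step 2: y^k = 0.85, reduced costs: (0.9, 10.15)
  x^k = (0.0, 0.0), subgradient = b - a^T x = 17.0
  y^{k+1} = 0.85 + 0.05*17.0 = 1.7
Dual objective at y_2 = 1.7: reduced costs (-4.2, 9.3), box minimizer x = (11.0, 0.0)
g(y_2) = b*y + (c1 - a1*y)*x1 + (c2 - a2*y)*x2 = 17*1.7 + (-4.2)*11.0 + 9.3*0.0 = 28.9 - 46.2 + 0.0 = -17.3


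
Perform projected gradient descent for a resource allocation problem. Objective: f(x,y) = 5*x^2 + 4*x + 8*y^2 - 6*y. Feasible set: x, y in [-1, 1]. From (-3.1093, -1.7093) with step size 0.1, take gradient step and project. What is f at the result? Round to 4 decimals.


Step 1: Compute gradient at (-3.1093, -1.7093).
grad_x = 2*5*-3.1093 + 4 = -27.093
grad_y = 2*8*-1.7093 - 6 = -33.3488
Step 2: Gradient step.
x_raw = -3.1093 - 0.1*-27.093 = -0.4
y_raw = -1.7093 - 0.1*-33.3488 = 1.6256
Step 3: Project onto [-1, 1].
x_proj = clip(-0.4) = -0.4
y_proj = clip(1.6256) = 1.0
Step 4: Evaluate f.
f(-0.4, 1.0) = 1.2


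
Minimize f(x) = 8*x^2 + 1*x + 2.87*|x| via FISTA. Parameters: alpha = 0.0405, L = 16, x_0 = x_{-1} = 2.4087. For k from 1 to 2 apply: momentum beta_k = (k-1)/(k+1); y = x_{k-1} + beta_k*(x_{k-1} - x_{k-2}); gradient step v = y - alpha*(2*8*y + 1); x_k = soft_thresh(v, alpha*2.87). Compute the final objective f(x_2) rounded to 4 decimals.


FISTA on f(x) = 8*x^2 + 1*x + 2.87*|x|
L = 16, alpha = 0.0405
Iteration 1: beta = 0.0, y = 2.4087 + 0.0*(2.4087 - 2.4087) = 2.4087
  grad(y) = 39.5392, v = y - alpha*grad = 0.8074
  prox(v) = soft_thresh(0.8074, 0.1162) = 0.6911
Iteration 2: beta = 0.3333, y = 0.6911 + 0.3333*(0.6911 - 2.4087) = 0.1186
  grad(y) = 2.8977, v = y - alpha*grad = 0.0012
  prox(v) = soft_thresh(0.0012, 0.1162) = 0.0
f(x_2) = 8*0.0^2 + 1*0.0 + 2.87*|0.0| = 0.0


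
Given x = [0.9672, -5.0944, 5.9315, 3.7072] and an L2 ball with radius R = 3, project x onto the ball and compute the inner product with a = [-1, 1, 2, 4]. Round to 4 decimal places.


Step 1: Compute ||x|| (intermediates to 6 decimals).
||x|| = sqrt(0.9672^2 + (-5.0944)^2 + 5.9315^2 + 3.7072^2) = 8.707147
Step 2: Project.
Since ||x|| > R, scale = R/||x|| = 3/8.707147 = 0.344545, proj(x) = scale * x
proj(x) = [0.333244, -1.75525, 2.043669, 1.277297]
Step 3: Dot product.
a^T * proj(x) = -1*0.333244 + 1*(-1.75525) + 2*2.043669 + 4*1.277297 = 7.108


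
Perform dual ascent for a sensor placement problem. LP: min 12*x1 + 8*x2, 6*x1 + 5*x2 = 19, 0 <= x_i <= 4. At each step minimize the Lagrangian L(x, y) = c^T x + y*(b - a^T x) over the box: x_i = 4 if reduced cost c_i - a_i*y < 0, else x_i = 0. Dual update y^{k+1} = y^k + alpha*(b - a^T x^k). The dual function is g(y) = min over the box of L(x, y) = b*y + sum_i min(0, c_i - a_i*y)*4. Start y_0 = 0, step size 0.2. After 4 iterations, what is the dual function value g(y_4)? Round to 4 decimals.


Dual ascent for LP: min 12*x1 + 8*x2, 6*x1 + 5*x2 = 19, 0 <= x_i <= 4
Step 1: y^k = 0.0, reduced costs: (12.0, 8.0)
  x^k = (0.0, 0.0), subgradient = b - a^T x = 19.0
  y^{k+1} = 0.0 + 0.2*19.0 = 3.8
Step 2: y^k = 3.8, reduced costs: (-10.8, -11.0)
  x^k = (4.0, 4.0), subgradient = b - a^T x = -25.0
  y^{k+1} = 3.8 + 0.2*-25.0 = -1.2
Step 3: y^k = -1.2, reduced costs: (19.2, 14.0)
  x^k = (0.0, 0.0), subgradient = b - a^T x = 19.0
  y^{k+1} = -1.2 + 0.2*19.0 = 2.6
Step 4: y^k = 2.6, reduced costs: (-3.6, -5.0)
  x^k = (4.0, 4.0), subgradient = b - a^T x = -25.0
  y^{k+1} = 2.6 + 0.2*-25.0 = -2.4
Dual objective at y_4 = -2.4: reduced costs (26.4, 20.0), box minimizer x = (0.0, 0.0)
g(y_4) = b*y + (c1 - a1*y)*x1 + (c2 - a2*y)*x2 = 19*(-2.4) + 26.4*0.0 + 20.0*0.0 = -45.6 + 0.0 + 0.0 = -45.6


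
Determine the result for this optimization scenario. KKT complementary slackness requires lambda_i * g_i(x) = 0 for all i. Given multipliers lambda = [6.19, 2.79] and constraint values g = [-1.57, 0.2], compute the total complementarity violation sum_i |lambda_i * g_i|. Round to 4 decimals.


KKT complementary slackness check:
lambda_1 * g_1 = 6.19 * -1.57 = -9.7183
lambda_2 * g_2 = 2.79 * 0.2 = 0.558
Total violation = 9.7183 + 0.558 = 10.2763


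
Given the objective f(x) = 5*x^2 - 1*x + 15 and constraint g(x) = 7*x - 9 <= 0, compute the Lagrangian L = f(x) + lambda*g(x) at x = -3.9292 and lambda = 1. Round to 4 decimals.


Step 1: Evaluate f(x).
f(-3.9292) = 5*(-3.9292)^2 - 1*(-3.9292) + 15 = 96.1223
Step 2: Evaluate g(x).
g(-3.9292) = 7*-3.9292 - 9 = -36.5044
Step 3: Compute Lagrangian.
L = 96.1223 + 1*-36.5044 = 59.6179


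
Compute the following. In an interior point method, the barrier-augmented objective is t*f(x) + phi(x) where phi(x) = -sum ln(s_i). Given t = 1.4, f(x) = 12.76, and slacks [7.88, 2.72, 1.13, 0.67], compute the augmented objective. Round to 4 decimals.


Step 1: Compute log-barrier.
ln values: [2.0643, 1.0006, 0.1222, -0.4005]
phi = -(2.0643 + 1.0006 + 0.1222 - 0.4005) = -2.7867
Step 2: Compute augmented objective.
t*f(x) = 1.4*12.76 = 17.864
Total = 17.864 - 2.7867 = 15.0773


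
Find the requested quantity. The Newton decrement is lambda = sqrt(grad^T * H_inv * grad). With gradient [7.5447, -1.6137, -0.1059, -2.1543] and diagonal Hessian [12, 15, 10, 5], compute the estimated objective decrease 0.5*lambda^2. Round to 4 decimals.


Step 1: H is diagonal, so H^(-1) * g = [0.6287, -0.1076, -0.0106, -0.4309].
Step 2: g^T H^(-1) g = sum_i g_i^2 / H_ii
  = (7.5447)^2/12 + (-1.6137)^2/15 + (-0.1059)^2/10 + (-2.1543)^2/5
  = 4.7435 + 0.1736 + 0.0011 + 0.9282 = 5.8465
Step 3: Objective decrease = 0.5 * g^T H^(-1) g = 2.9232


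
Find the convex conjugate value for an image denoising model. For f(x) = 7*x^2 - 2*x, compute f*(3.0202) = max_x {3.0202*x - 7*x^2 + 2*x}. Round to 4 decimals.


f*(y) = sup_x {y*x - a*x^2 - b*x} = sup_x {(y-b)*x - a*x^2}
FOC: (y - b) - 2a*x = 0 => x* = (y - b)/(2a)
x* = (3.0202 + 2)/(2*7) = 0.3586
f*(3.0202) = (y-b)^2/(4a) = (3.0202 + 2)^2/(4*7)
= 25.2024/28 = 0.9001


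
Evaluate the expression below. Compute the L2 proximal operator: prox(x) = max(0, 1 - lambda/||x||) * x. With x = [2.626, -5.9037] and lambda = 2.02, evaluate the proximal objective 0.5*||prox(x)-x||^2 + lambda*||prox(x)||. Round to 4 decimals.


Step 1: Compute ||x||.
||x|| = 6.4614
Step 2: Compute scaling factor.
scale = max(0, 1 - 2.02/6.4614) = 0.6874
Step 3: prox(x) = [1.805, -4.058]
||prox(x)|| = 4.4414
Step 4: Proximal objective.
0.5*||prox-x||^2 = 2.0402
lambda*||prox|| = 8.9716
Total = 11.0118


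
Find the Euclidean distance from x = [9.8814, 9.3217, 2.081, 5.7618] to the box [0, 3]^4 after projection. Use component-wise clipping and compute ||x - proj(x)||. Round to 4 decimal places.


Project each component onto [0, 3].
clip(9.8814) = 3.0, clip(9.3217) = 3.0, clip(2.081) = 2.081, clip(5.7618) = 3.0
Projection = [3.0, 3.0, 2.081, 3.0]
Squared diffs: [47.3537, 39.9639, 0.0, 7.6275]
Distance = sqrt(94.9451) = 9.744


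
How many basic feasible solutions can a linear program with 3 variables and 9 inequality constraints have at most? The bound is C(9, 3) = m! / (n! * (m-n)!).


Each vertex corresponds to some choice of n active constraints out of m, so the number of vertices is at most C(m, n) = m! / (n!(m-n)!).
m = 9, n = 3
Numerator: 9 * 8 * 7
Denominator: 3! = 6
C(9, 3) = 84


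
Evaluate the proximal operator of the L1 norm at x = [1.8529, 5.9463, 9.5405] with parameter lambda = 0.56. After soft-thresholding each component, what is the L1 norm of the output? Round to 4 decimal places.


Soft-thresholding with lambda = 0.56:
prox(1.8529) = sign(1.8529)*max(|1.8529| - 0.56, 0) = 1.2929
prox(5.9463) = sign(5.9463)*max(|5.9463| - 0.56, 0) = 5.3863
prox(9.5405) = sign(9.5405)*max(|9.5405| - 0.56, 0) = 8.9805
prox(x) = [1.2929, 5.3863, 8.9805]
||prox(x)||_1 = 1.2929 + 5.3863 + 8.9805 = 15.6597


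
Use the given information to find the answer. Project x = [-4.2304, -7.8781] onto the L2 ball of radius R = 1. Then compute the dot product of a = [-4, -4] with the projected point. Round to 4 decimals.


Step 1: Compute ||x|| (intermediates to 6 decimals).
||x|| = sqrt((-4.2304)^2 + (-7.8781)^2) = 8.942077
Step 2: Project.
Since ||x|| > R, scale = R/||x|| = 1/8.942077 = 0.111831, proj(x) = scale * x
proj(x) = [-0.47309, -0.881016]
Step 3: Dot product.
a^T * proj(x) = -4*(-0.47309) - 4*(-0.881016) = 5.4164
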